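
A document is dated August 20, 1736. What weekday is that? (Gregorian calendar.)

Monday

Doomsday rule: the anchor day for the 1700s is Sunday. For year 36: 36÷12 = 3 r 0, and 0÷4 = 0, so 3+0+0 = 3.
Sunday + 3 ≡ Wednesday — that's 1736's doomsday.
In August the doomsday date is Aug 8.
Aug 20 is 12 days after Aug 8; 12 mod 7 = 5, so Wednesday + 5 = Monday.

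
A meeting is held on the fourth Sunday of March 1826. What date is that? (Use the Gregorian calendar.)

March 1, 1826 is a Wednesday.
The first Sunday is therefore March 5 (4 days later).
The fourth Sunday is 5 + 3×7 = March 26.

March 26, 1826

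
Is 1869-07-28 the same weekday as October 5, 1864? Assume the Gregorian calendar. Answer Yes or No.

From Oct 5, 1864 to Jul 28, 1869 is 1757 days.
1757 mod 7 = 0, so they are the same weekday.
(Oct 5, 1864 is a Wednesday; Jul 28, 1869 is a Wednesday.)

Yes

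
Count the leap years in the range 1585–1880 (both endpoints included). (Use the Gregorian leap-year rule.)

Multiples of 4 in [1585,1880]: 74.
Of those, multiples of 100: 3 (not leap unless ÷400).
Multiples of 400: 1.
Leap years = 74 − 3 + 1 = 72.

72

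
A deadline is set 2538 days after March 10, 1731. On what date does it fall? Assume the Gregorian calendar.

February 19, 1738

+366 (one year; includes Feb 29, 1732) → Mar 10, 1732 (2172 left).
+365 (one year) → Mar 10, 1733 (1807 left).
+365 (one year) → Mar 10, 1734 (1442 left).
+365 (one year) → Mar 10, 1735 (1077 left).
+366 (one year; includes Feb 29, 1736) → Mar 10, 1736 (711 left).
+365 (one year) → Mar 10, 1737 (346 left).
Mar has 31 days: +22 → Apr 1, 1737 (324 left).
Apr has 30 days: +30 → May 1, 1737 (294 left).
May has 31 days: +31 → Jun 1, 1737 (263 left).
Jun has 30 days: +30 → Jul 1, 1737 (233 left).
Jul has 31 days: +31 → Aug 1, 1737 (202 left).
Aug has 31 days: +31 → Sep 1, 1737 (171 left).
Sep has 30 days: +30 → Oct 1, 1737 (141 left).
Oct has 31 days: +31 → Nov 1, 1737 (110 left).
Nov has 30 days: +30 → Dec 1, 1737 (80 left).
Dec has 31 days: +31 → Jan 1, 1738 (49 left).
Jan has 31 days: +31 → Feb 1, 1738 (18 left).
+18 → Feb 19, 1738.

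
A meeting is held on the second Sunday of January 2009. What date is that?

January 11, 2009

January 1, 2009 is a Thursday.
The first Sunday is therefore January 4 (3 days later).
The second Sunday is 4 + 1×7 = January 11.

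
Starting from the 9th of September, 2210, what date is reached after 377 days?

September 21, 2211

Sep has 30 days: +22 → Oct 1, 2210 (355 left).
Oct has 31 days: +31 → Nov 1, 2210 (324 left).
Nov has 30 days: +30 → Dec 1, 2210 (294 left).
Dec has 31 days: +31 → Jan 1, 2211 (263 left).
Jan has 31 days: +31 → Feb 1, 2211 (232 left).
Feb has 28 days: +28 → Mar 1, 2211 (204 left).
Mar has 31 days: +31 → Apr 1, 2211 (173 left).
Apr has 30 days: +30 → May 1, 2211 (143 left).
May has 31 days: +31 → Jun 1, 2211 (112 left).
Jun has 30 days: +30 → Jul 1, 2211 (82 left).
Jul has 31 days: +31 → Aug 1, 2211 (51 left).
Aug has 31 days: +31 → Sep 1, 2211 (20 left).
+20 → Sep 21, 2211.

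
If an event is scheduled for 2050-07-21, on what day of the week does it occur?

Thursday

Doomsday rule: the anchor day for the 2000s is Tuesday. For year 50: 50÷12 = 4 r 2, and 2÷4 = 0, so 4+2+0 = 6.
Tuesday + 6 ≡ Monday — that's 2050's doomsday.
In July the doomsday date is Jul 11.
Jul 21 is 10 days after Jul 11; 10 mod 7 = 3, so Monday + 3 = Thursday.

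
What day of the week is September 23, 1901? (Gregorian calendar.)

Monday

January 1, 1901 is a Tuesday.
Jan 1, 1901 → Feb 1, 1901: 31 days (January has 31).
Feb 1, 1901 → Mar 1, 1901: 28 days (February has 28).
Mar 1, 1901 → Apr 1, 1901: 31 days (March has 31).
Apr 1, 1901 → May 1, 1901: 30 days (April has 30).
May 1, 1901 → Jun 1, 1901: 31 days (May has 31).
Jun 1, 1901 → Jul 1, 1901: 30 days (June has 30).
Jul 1, 1901 → Aug 1, 1901: 31 days (July has 31).
Aug 1, 1901 → Sep 1, 1901: 31 days (August has 31).
Sep 1, 1901 → Sep 23, 1901: 22 days.
Total: 265 days.
265 mod 7 = 6, so Tuesday + 6 = Monday.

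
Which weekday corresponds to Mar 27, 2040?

Tuesday

Doomsday rule: the anchor day for the 2000s is Tuesday. For year 40: 40÷12 = 3 r 4, and 4÷4 = 1, so 3+4+1 = 8.
Tuesday + 8 ≡ Wednesday — that's 2040's doomsday.
In March the doomsday date is Mar 14.
Mar 27 is 13 days after Mar 14; 13 mod 7 = 6, so Wednesday + 6 = Tuesday.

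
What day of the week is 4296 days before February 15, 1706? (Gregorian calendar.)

Wednesday

First find the weekday of Feb 15, 1706. Doomsday rule: the anchor day for the 1700s is Sunday. For year 06: 6÷12 = 0 r 6, and 6÷4 = 1, so 0+6+1 = 7.
Sunday + 7 ≡ Sunday — that's 1706's doomsday.
In February the doomsday date is Feb 28 (1706 is not a leap year).
Feb 15 is 13 days before Feb 28; 13 mod 7 = 6, so Sunday − 6 = Monday.
4296 mod 7 = 5, so 4296 days before a Monday is Monday − 5 = Wednesday.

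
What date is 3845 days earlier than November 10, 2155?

May 1, 2145

−365 (one year) → Nov 10, 2154 (3480 left).
−365 (one year) → Nov 10, 2153 (3115 left).
−365 (one year) → Nov 10, 2152 (2750 left).
−366 (one year; includes Feb 29, 2152) → Nov 10, 2151 (2384 left).
−365 (one year) → Nov 10, 2150 (2019 left).
−365 (one year) → Nov 10, 2149 (1654 left).
−365 (one year) → Nov 10, 2148 (1289 left).
−366 (one year; includes Feb 29, 2148) → Nov 10, 2147 (923 left).
−365 (one year) → Nov 10, 2146 (558 left).
−365 (one year) → Nov 10, 2145 (193 left).
−10 → Oct 31, 2145 (end of Oct, 31 days; 183 left).
−31 → Sep 30, 2145 (end of Sep, 30 days; 152 left).
−30 → Aug 31, 2145 (end of Aug, 31 days; 122 left).
−31 → Jul 31, 2145 (end of Jul, 31 days; 91 left).
−31 → Jun 30, 2145 (end of Jun, 30 days; 60 left).
−30 → May 31, 2145 (end of May, 31 days; 30 left).
−30 → May 1, 2145.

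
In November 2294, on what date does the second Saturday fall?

November 10, 2294

November 1, 2294 is a Thursday.
The first Saturday is therefore November 3 (2 days later).
The second Saturday is 3 + 1×7 = November 10.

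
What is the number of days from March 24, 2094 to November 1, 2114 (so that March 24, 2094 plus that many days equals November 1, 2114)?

7526

Mar 24, 2094 → Mar 24, 2095: 365 days.
Mar 24, 2095 → Mar 24, 2096: 366 days (Feb 29, 2096 is in that span).
Mar 24, 2096 → Mar 24, 2097: 365 days.
Mar 24, 2097 → Mar 24, 2098: 365 days.
Mar 24, 2098 → Mar 24, 2099: 365 days.
Mar 24, 2099 → Mar 24, 2100: 365 days.
Mar 24, 2100 → Mar 24, 2101: 365 days.
Mar 24, 2101 → Mar 24, 2102: 365 days.
Mar 24, 2102 → Mar 24, 2103: 365 days.
Mar 24, 2103 → Mar 24, 2104: 366 days (Feb 29, 2104 is in that span).
Mar 24, 2104 → Mar 24, 2105: 365 days.
Mar 24, 2105 → Mar 24, 2106: 365 days.
Mar 24, 2106 → Mar 24, 2107: 365 days.
Mar 24, 2107 → Mar 24, 2108: 366 days (Feb 29, 2108 is in that span).
Mar 24, 2108 → Mar 24, 2109: 365 days.
Mar 24, 2109 → Mar 24, 2110: 365 days.
Mar 24, 2110 → Mar 24, 2111: 365 days.
Mar 24, 2111 → Mar 24, 2112: 366 days (Feb 29, 2112 is in that span).
Mar 24, 2112 → Mar 24, 2113: 365 days.
Mar 24, 2113 → Mar 24, 2114: 365 days.
Mar 24, 2114 → Apr 24, 2114: 31 days (March has 31).
Apr 24, 2114 → May 24, 2114: 30 days (April has 30).
May 24, 2114 → Jun 24, 2114: 31 days (May has 31).
Jun 24, 2114 → Jul 24, 2114: 30 days (June has 30).
Jul 24, 2114 → Aug 24, 2114: 31 days (July has 31).
Aug 24, 2114 → Sep 24, 2114: 31 days (August has 31).
Sep 24, 2114 → Oct 24, 2114: 30 days (September has 30).
Oct 24, 2114 → Nov 1, 2114: 8 days.
Total: 7526 days.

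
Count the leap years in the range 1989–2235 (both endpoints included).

Multiples of 4 in [1989,2235]: 61.
Of those, multiples of 100: 3 (not leap unless ÷400).
Multiples of 400: 1.
Leap years = 61 − 3 + 1 = 59.

59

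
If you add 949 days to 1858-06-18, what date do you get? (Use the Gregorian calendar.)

+365 (one year) → Jun 18, 1859 (584 left).
+366 (one year; includes Feb 29, 1860) → Jun 18, 1860 (218 left).
Jun has 30 days: +13 → Jul 1, 1860 (205 left).
Jul has 31 days: +31 → Aug 1, 1860 (174 left).
Aug has 31 days: +31 → Sep 1, 1860 (143 left).
Sep has 30 days: +30 → Oct 1, 1860 (113 left).
Oct has 31 days: +31 → Nov 1, 1860 (82 left).
Nov has 30 days: +30 → Dec 1, 1860 (52 left).
Dec has 31 days: +31 → Jan 1, 1861 (21 left).
+21 → Jan 22, 1861.

January 22, 1861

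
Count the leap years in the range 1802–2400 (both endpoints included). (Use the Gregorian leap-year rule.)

146

Multiples of 4 in [1802,2400]: 150.
Of those, multiples of 100: 6 (not leap unless ÷400).
Multiples of 400: 2.
Leap years = 150 − 6 + 2 = 146.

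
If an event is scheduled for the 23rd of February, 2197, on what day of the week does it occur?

Thursday

Doomsday rule: the anchor day for the 2100s is Sunday. For year 97: 97÷12 = 8 r 1, and 1÷4 = 0, so 8+1+0 = 9.
Sunday + 9 ≡ Tuesday — that's 2197's doomsday.
In February the doomsday date is Feb 28 (2197 is not a leap year).
Feb 23 is 5 days before Feb 28; 5 mod 7 = 5, so Tuesday − 5 = Thursday.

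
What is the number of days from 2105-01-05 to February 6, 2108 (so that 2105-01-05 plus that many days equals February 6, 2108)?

Jan 5, 2105 → Jan 5, 2106: 365 days.
Jan 5, 2106 → Jan 5, 2107: 365 days.
Jan 5, 2107 → Feb 5, 2107: 31 days (January has 31).
Feb 5, 2107 → Mar 5, 2107: 28 days (February has 28).
Mar 5, 2107 → Apr 5, 2107: 31 days (March has 31).
Apr 5, 2107 → May 5, 2107: 30 days (April has 30).
May 5, 2107 → Jun 5, 2107: 31 days (May has 31).
Jun 5, 2107 → Jul 5, 2107: 30 days (June has 30).
Jul 5, 2107 → Aug 5, 2107: 31 days (July has 31).
Aug 5, 2107 → Sep 5, 2107: 31 days (August has 31).
Sep 5, 2107 → Oct 5, 2107: 30 days (September has 30).
Oct 5, 2107 → Nov 5, 2107: 31 days (October has 31).
Nov 5, 2107 → Dec 5, 2107: 30 days (November has 30).
Dec 5, 2107 → Jan 5, 2108: 31 days (December has 31).
Jan 5, 2108 → Feb 5, 2108: 31 days (January has 31).
Feb 5, 2108 → Feb 6, 2108: 1 days.
Total: 1127 days.

1127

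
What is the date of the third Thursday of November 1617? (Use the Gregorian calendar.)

November 16, 1617

November 1, 1617 is a Wednesday.
The first Thursday is therefore November 2 (1 days later).
The third Thursday is 2 + 2×7 = November 16.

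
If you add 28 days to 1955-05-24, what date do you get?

June 21, 1955

May has 31 days: +8 → Jun 1, 1955 (20 left).
+20 → Jun 21, 1955.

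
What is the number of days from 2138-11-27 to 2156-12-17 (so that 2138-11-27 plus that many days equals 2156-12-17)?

Nov 27, 2138 → Nov 27, 2139: 365 days.
Nov 27, 2139 → Nov 27, 2140: 366 days (Feb 29, 2140 is in that span).
Nov 27, 2140 → Nov 27, 2141: 365 days.
Nov 27, 2141 → Nov 27, 2142: 365 days.
Nov 27, 2142 → Nov 27, 2143: 365 days.
Nov 27, 2143 → Nov 27, 2144: 366 days (Feb 29, 2144 is in that span).
Nov 27, 2144 → Nov 27, 2145: 365 days.
Nov 27, 2145 → Nov 27, 2146: 365 days.
Nov 27, 2146 → Nov 27, 2147: 365 days.
Nov 27, 2147 → Nov 27, 2148: 366 days (Feb 29, 2148 is in that span).
Nov 27, 2148 → Nov 27, 2149: 365 days.
Nov 27, 2149 → Nov 27, 2150: 365 days.
Nov 27, 2150 → Nov 27, 2151: 365 days.
Nov 27, 2151 → Nov 27, 2152: 366 days (Feb 29, 2152 is in that span).
Nov 27, 2152 → Nov 27, 2153: 365 days.
Nov 27, 2153 → Nov 27, 2154: 365 days.
Nov 27, 2154 → Nov 27, 2155: 365 days.
Nov 27, 2155 → Dec 27, 2155: 30 days (November has 30).
Dec 27, 2155 → Jan 27, 2156: 31 days (December has 31).
Jan 27, 2156 → Feb 27, 2156: 31 days (January has 31).
Feb 27, 2156 → Mar 27, 2156: 29 days (February has 29).
Mar 27, 2156 → Apr 27, 2156: 31 days (March has 31).
Apr 27, 2156 → May 27, 2156: 30 days (April has 30).
May 27, 2156 → Jun 27, 2156: 31 days (May has 31).
Jun 27, 2156 → Jul 27, 2156: 30 days (June has 30).
Jul 27, 2156 → Aug 27, 2156: 31 days (July has 31).
Aug 27, 2156 → Sep 27, 2156: 31 days (August has 31).
Sep 27, 2156 → Oct 27, 2156: 30 days (September has 30).
Oct 27, 2156 → Nov 27, 2156: 31 days (October has 31).
Nov 27, 2156 → Dec 17, 2156: 20 days.
Total: 6595 days.

6595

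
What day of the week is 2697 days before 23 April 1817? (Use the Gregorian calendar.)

Apr 23, 1817 is a Wednesday.
2697 mod 7 = 2, so 2697 days before a Wednesday is Wednesday − 2 = Monday.

Monday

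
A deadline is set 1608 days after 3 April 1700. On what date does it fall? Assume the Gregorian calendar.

+365 (one year) → Apr 3, 1701 (1243 left).
+365 (one year) → Apr 3, 1702 (878 left).
+365 (one year) → Apr 3, 1703 (513 left).
+366 (one year; includes Feb 29, 1704) → Apr 3, 1704 (147 left).
Apr has 30 days: +28 → May 1, 1704 (119 left).
May has 31 days: +31 → Jun 1, 1704 (88 left).
Jun has 30 days: +30 → Jul 1, 1704 (58 left).
Jul has 31 days: +31 → Aug 1, 1704 (27 left).
+27 → Aug 28, 1704.

August 28, 1704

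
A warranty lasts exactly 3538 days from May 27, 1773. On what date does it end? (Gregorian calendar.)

February 2, 1783

+365 (one year) → May 27, 1774 (3173 left).
+365 (one year) → May 27, 1775 (2808 left).
+366 (one year; includes Feb 29, 1776) → May 27, 1776 (2442 left).
+365 (one year) → May 27, 1777 (2077 left).
+365 (one year) → May 27, 1778 (1712 left).
+365 (one year) → May 27, 1779 (1347 left).
+366 (one year; includes Feb 29, 1780) → May 27, 1780 (981 left).
+365 (one year) → May 27, 1781 (616 left).
+365 (one year) → May 27, 1782 (251 left).
May has 31 days: +5 → Jun 1, 1782 (246 left).
Jun has 30 days: +30 → Jul 1, 1782 (216 left).
Jul has 31 days: +31 → Aug 1, 1782 (185 left).
Aug has 31 days: +31 → Sep 1, 1782 (154 left).
Sep has 30 days: +30 → Oct 1, 1782 (124 left).
Oct has 31 days: +31 → Nov 1, 1782 (93 left).
Nov has 30 days: +30 → Dec 1, 1782 (63 left).
Dec has 31 days: +31 → Jan 1, 1783 (32 left).
Jan has 31 days: +31 → Feb 1, 1783 (1 left).
+1 → Feb 2, 1783.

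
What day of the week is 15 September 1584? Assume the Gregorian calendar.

Doomsday rule: the anchor day for the 1500s is Wednesday. For year 84: 84÷12 = 7 r 0, and 0÷4 = 0, so 7+0+0 = 7.
Wednesday + 7 ≡ Wednesday — that's 1584's doomsday.
In September the doomsday date is Sep 5.
Sep 15 is 10 days after Sep 5; 10 mod 7 = 3, so Wednesday + 3 = Saturday.

Saturday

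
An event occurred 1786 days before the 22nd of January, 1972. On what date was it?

−365 (one year) → Jan 22, 1971 (1421 left).
−365 (one year) → Jan 22, 1970 (1056 left).
−365 (one year) → Jan 22, 1969 (691 left).
−366 (one year; includes Feb 29, 1968) → Jan 22, 1968 (325 left).
−22 → Dec 31, 1967 (end of Dec, 31 days; 303 left).
−31 → Nov 30, 1967 (end of Nov, 30 days; 272 left).
−30 → Oct 31, 1967 (end of Oct, 31 days; 242 left).
−31 → Sep 30, 1967 (end of Sep, 30 days; 211 left).
−30 → Aug 31, 1967 (end of Aug, 31 days; 181 left).
−31 → Jul 31, 1967 (end of Jul, 31 days; 150 left).
−31 → Jun 30, 1967 (end of Jun, 30 days; 119 left).
−30 → May 31, 1967 (end of May, 31 days; 89 left).
−31 → Apr 30, 1967 (end of Apr, 30 days; 58 left).
−30 → Mar 31, 1967 (end of Mar, 31 days; 28 left).
−28 → Mar 3, 1967.

March 3, 1967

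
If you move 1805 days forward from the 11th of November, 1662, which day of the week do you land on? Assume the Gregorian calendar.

First find the weekday of Nov 11, 1662. Doomsday rule: the anchor day for the 1600s is Tuesday. For year 62: 62÷12 = 5 r 2, and 2÷4 = 0, so 5+2+0 = 7.
Tuesday + 7 ≡ Tuesday — that's 1662's doomsday.
In November the doomsday date is Nov 7.
Nov 11 is 4 days after Nov 7; 4 mod 7 = 4, so Tuesday + 4 = Saturday.
1805 mod 7 = 6, so 1805 days after a Saturday is Saturday + 6 = Friday.

Friday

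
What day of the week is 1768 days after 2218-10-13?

Saturday

First find the weekday of Oct 13, 2218. Doomsday rule: the anchor day for the 2200s is Friday. For year 18: 18÷12 = 1 r 6, and 6÷4 = 1, so 1+6+1 = 8.
Friday + 8 ≡ Saturday — that's 2218's doomsday.
In October the doomsday date is Oct 10.
Oct 13 is 3 days after Oct 10; 3 mod 7 = 3, so Saturday + 3 = Tuesday.
1768 mod 7 = 4, so 1768 days after a Tuesday is Tuesday + 4 = Saturday.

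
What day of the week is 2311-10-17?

Doomsday rule: the anchor day for the 2300s is Wednesday. For year 11: 11÷12 = 0 r 11, and 11÷4 = 2, so 0+11+2 = 13.
Wednesday + 13 ≡ Tuesday — that's 2311's doomsday.
In October the doomsday date is Oct 10.
Oct 17 is 7 days after Oct 10; 7 mod 7 = 0, so Tuesday + 0 = Tuesday.

Tuesday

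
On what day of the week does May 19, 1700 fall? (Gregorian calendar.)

Wednesday

Doomsday rule: the anchor day for the 1700s is Sunday. For year 00: 0÷12 = 0 r 0, and 0÷4 = 0, so 0+0+0 = 0.
Sunday + 0 ≡ Sunday — that's 1700's doomsday.
In May the doomsday date is May 9.
May 19 is 10 days after May 9; 10 mod 7 = 3, so Sunday + 3 = Wednesday.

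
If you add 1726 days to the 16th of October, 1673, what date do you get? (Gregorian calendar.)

July 8, 1678

+365 (one year) → Oct 16, 1674 (1361 left).
+365 (one year) → Oct 16, 1675 (996 left).
+366 (one year; includes Feb 29, 1676) → Oct 16, 1676 (630 left).
+365 (one year) → Oct 16, 1677 (265 left).
Oct has 31 days: +16 → Nov 1, 1677 (249 left).
Nov has 30 days: +30 → Dec 1, 1677 (219 left).
Dec has 31 days: +31 → Jan 1, 1678 (188 left).
Jan has 31 days: +31 → Feb 1, 1678 (157 left).
Feb has 28 days: +28 → Mar 1, 1678 (129 left).
Mar has 31 days: +31 → Apr 1, 1678 (98 left).
Apr has 30 days: +30 → May 1, 1678 (68 left).
May has 31 days: +31 → Jun 1, 1678 (37 left).
Jun has 30 days: +30 → Jul 1, 1678 (7 left).
+7 → Jul 8, 1678.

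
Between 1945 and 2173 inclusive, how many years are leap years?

56

Multiples of 4 in [1945,2173]: 57.
Of those, multiples of 100: 2 (not leap unless ÷400).
Multiples of 400: 1.
Leap years = 57 − 2 + 1 = 56.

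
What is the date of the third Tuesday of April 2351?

April 1, 2351 is a Sunday.
The first Tuesday is therefore April 3 (2 days later).
The third Tuesday is 3 + 2×7 = April 17.

April 17, 2351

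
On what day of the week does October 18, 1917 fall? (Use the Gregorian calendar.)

January 1, 1917 is a Monday.
Jan 1, 1917 → Feb 1, 1917: 31 days (January has 31).
Feb 1, 1917 → Mar 1, 1917: 28 days (February has 28).
Mar 1, 1917 → Apr 1, 1917: 31 days (March has 31).
Apr 1, 1917 → May 1, 1917: 30 days (April has 30).
May 1, 1917 → Jun 1, 1917: 31 days (May has 31).
Jun 1, 1917 → Jul 1, 1917: 30 days (June has 30).
Jul 1, 1917 → Aug 1, 1917: 31 days (July has 31).
Aug 1, 1917 → Sep 1, 1917: 31 days (August has 31).
Sep 1, 1917 → Oct 1, 1917: 30 days (September has 30).
Oct 1, 1917 → Oct 18, 1917: 17 days.
Total: 290 days.
290 mod 7 = 3, so Monday + 3 = Thursday.

Thursday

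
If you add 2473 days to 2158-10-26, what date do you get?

August 3, 2165

+365 (one year) → Oct 26, 2159 (2108 left).
+366 (one year; includes Feb 29, 2160) → Oct 26, 2160 (1742 left).
+365 (one year) → Oct 26, 2161 (1377 left).
+365 (one year) → Oct 26, 2162 (1012 left).
+365 (one year) → Oct 26, 2163 (647 left).
+366 (one year; includes Feb 29, 2164) → Oct 26, 2164 (281 left).
Oct has 31 days: +6 → Nov 1, 2164 (275 left).
Nov has 30 days: +30 → Dec 1, 2164 (245 left).
Dec has 31 days: +31 → Jan 1, 2165 (214 left).
Jan has 31 days: +31 → Feb 1, 2165 (183 left).
Feb has 28 days: +28 → Mar 1, 2165 (155 left).
Mar has 31 days: +31 → Apr 1, 2165 (124 left).
Apr has 30 days: +30 → May 1, 2165 (94 left).
May has 31 days: +31 → Jun 1, 2165 (63 left).
Jun has 30 days: +30 → Jul 1, 2165 (33 left).
Jul has 31 days: +31 → Aug 1, 2165 (2 left).
+2 → Aug 3, 2165.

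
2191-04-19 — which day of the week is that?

Doomsday rule: the anchor day for the 2100s is Sunday. For year 91: 91÷12 = 7 r 7, and 7÷4 = 1, so 7+7+1 = 15.
Sunday + 15 ≡ Monday — that's 2191's doomsday.
In April the doomsday date is Apr 4.
Apr 19 is 15 days after Apr 4; 15 mod 7 = 1, so Monday + 1 = Tuesday.

Tuesday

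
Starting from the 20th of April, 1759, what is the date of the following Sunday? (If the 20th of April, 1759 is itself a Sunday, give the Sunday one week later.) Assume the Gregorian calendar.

April 22, 1759

Apr 20, 1759 is a Friday.
From Friday to the next Sunday is 2 days.
Apr 20, 1759 + 2 = Apr 22, 1759.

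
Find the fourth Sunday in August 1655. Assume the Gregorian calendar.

August 22, 1655

August 1, 1655 is a Sunday.
The first Sunday is therefore August 1 (same day).
The fourth Sunday is 1 + 3×7 = August 22.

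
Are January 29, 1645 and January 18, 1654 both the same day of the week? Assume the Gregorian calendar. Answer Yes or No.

Yes

From Jan 29, 1645 to Jan 18, 1654 is 3276 days.
3276 mod 7 = 0, so they are the same weekday.
(Jan 29, 1645 is a Sunday; Jan 18, 1654 is a Sunday.)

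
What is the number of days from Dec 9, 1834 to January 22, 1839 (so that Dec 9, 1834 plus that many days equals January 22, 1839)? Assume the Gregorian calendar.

Dec 9, 1834 → Dec 9, 1835: 365 days.
Dec 9, 1835 → Dec 9, 1836: 366 days (Feb 29, 1836 is in that span).
Dec 9, 1836 → Dec 9, 1837: 365 days.
Dec 9, 1837 → Dec 9, 1838: 365 days.
Dec 9, 1838 → Jan 9, 1839: 31 days (December has 31).
Jan 9, 1839 → Jan 22, 1839: 13 days.
Total: 1505 days.

1505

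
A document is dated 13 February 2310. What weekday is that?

Doomsday rule: the anchor day for the 2300s is Wednesday. For year 10: 10÷12 = 0 r 10, and 10÷4 = 2, so 0+10+2 = 12.
Wednesday + 12 ≡ Monday — that's 2310's doomsday.
In February the doomsday date is Feb 28 (2310 is not a leap year).
Feb 13 is 15 days before Feb 28; 15 mod 7 = 1, so Monday − 1 = Sunday.

Sunday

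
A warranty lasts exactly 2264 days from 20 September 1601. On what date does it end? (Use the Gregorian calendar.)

+365 (one year) → Sep 20, 1602 (1899 left).
+365 (one year) → Sep 20, 1603 (1534 left).
+366 (one year; includes Feb 29, 1604) → Sep 20, 1604 (1168 left).
+365 (one year) → Sep 20, 1605 (803 left).
+365 (one year) → Sep 20, 1606 (438 left).
+365 (one year) → Sep 20, 1607 (73 left).
Sep has 30 days: +11 → Oct 1, 1607 (62 left).
Oct has 31 days: +31 → Nov 1, 1607 (31 left).
Nov has 30 days: +30 → Dec 1, 1607 (1 left).
+1 → Dec 2, 1607.

December 2, 1607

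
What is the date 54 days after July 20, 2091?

September 12, 2091

Jul has 31 days: +12 → Aug 1, 2091 (42 left).
Aug has 31 days: +31 → Sep 1, 2091 (11 left).
+11 → Sep 12, 2091.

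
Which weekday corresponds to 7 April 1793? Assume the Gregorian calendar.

Sunday

Doomsday rule: the anchor day for the 1700s is Sunday. For year 93: 93÷12 = 7 r 9, and 9÷4 = 2, so 7+9+2 = 18.
Sunday + 18 ≡ Thursday — that's 1793's doomsday.
In April the doomsday date is Apr 4.
Apr 7 is 3 days after Apr 4; 3 mod 7 = 3, so Thursday + 3 = Sunday.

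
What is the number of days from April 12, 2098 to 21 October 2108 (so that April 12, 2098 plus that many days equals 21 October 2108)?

3844

Apr 12, 2098 → Apr 12, 2099: 365 days.
Apr 12, 2099 → Apr 12, 2100: 365 days.
Apr 12, 2100 → Apr 12, 2101: 365 days.
Apr 12, 2101 → Apr 12, 2102: 365 days.
Apr 12, 2102 → Apr 12, 2103: 365 days.
Apr 12, 2103 → Apr 12, 2104: 366 days (Feb 29, 2104 is in that span).
Apr 12, 2104 → Apr 12, 2105: 365 days.
Apr 12, 2105 → Apr 12, 2106: 365 days.
Apr 12, 2106 → Apr 12, 2107: 365 days.
Apr 12, 2107 → Apr 12, 2108: 366 days (Feb 29, 2108 is in that span).
Apr 12, 2108 → May 12, 2108: 30 days (April has 30).
May 12, 2108 → Jun 12, 2108: 31 days (May has 31).
Jun 12, 2108 → Jul 12, 2108: 30 days (June has 30).
Jul 12, 2108 → Aug 12, 2108: 31 days (July has 31).
Aug 12, 2108 → Sep 12, 2108: 31 days (August has 31).
Sep 12, 2108 → Oct 12, 2108: 30 days (September has 30).
Oct 12, 2108 → Oct 21, 2108: 9 days.
Total: 3844 days.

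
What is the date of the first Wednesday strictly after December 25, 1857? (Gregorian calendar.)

Dec 25, 1857 is a Friday.
From Friday to the next Wednesday is 5 days.
Dec 25, 1857 + 5 = Dec 30, 1857.

December 30, 1857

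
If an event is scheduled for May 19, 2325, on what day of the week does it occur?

Tuesday

Doomsday rule: the anchor day for the 2300s is Wednesday. For year 25: 25÷12 = 2 r 1, and 1÷4 = 0, so 2+1+0 = 3.
Wednesday + 3 ≡ Saturday — that's 2325's doomsday.
In May the doomsday date is May 9.
May 19 is 10 days after May 9; 10 mod 7 = 3, so Saturday + 3 = Tuesday.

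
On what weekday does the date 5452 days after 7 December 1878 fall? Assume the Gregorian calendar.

Friday

First find the weekday of Dec 7, 1878. Doomsday rule: the anchor day for the 1800s is Friday. For year 78: 78÷12 = 6 r 6, and 6÷4 = 1, so 6+6+1 = 13.
Friday + 13 ≡ Thursday — that's 1878's doomsday.
In December the doomsday date is Dec 12.
Dec 7 is 5 days before Dec 12; 5 mod 7 = 5, so Thursday − 5 = Saturday.
5452 mod 7 = 6, so 5452 days after a Saturday is Saturday + 6 = Friday.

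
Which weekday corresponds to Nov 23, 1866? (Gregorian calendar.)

Friday

Doomsday rule: the anchor day for the 1800s is Friday. For year 66: 66÷12 = 5 r 6, and 6÷4 = 1, so 5+6+1 = 12.
Friday + 12 ≡ Wednesday — that's 1866's doomsday.
In November the doomsday date is Nov 7.
Nov 23 is 16 days after Nov 7; 16 mod 7 = 2, so Wednesday + 2 = Friday.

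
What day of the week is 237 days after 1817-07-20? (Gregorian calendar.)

First find the weekday of Jul 20, 1817. Doomsday rule: the anchor day for the 1800s is Friday. For year 17: 17÷12 = 1 r 5, and 5÷4 = 1, so 1+5+1 = 7.
Friday + 7 ≡ Friday — that's 1817's doomsday.
In July the doomsday date is Jul 11.
Jul 20 is 9 days after Jul 11; 9 mod 7 = 2, so Friday + 2 = Sunday.
237 mod 7 = 6, so 237 days after a Sunday is Sunday + 6 = Saturday.

Saturday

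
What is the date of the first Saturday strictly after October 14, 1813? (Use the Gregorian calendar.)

October 16, 1813

Oct 14, 1813 is a Thursday.
From Thursday to the next Saturday is 2 days.
Oct 14, 1813 + 2 = Oct 16, 1813.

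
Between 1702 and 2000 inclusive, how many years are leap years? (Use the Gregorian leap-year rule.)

Multiples of 4 in [1702,2000]: 75.
Of those, multiples of 100: 3 (not leap unless ÷400).
Multiples of 400: 1.
Leap years = 75 − 3 + 1 = 73.

73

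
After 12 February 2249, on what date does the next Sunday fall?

February 18, 2249

Feb 12, 2249 is a Monday.
From Monday to the next Sunday is 6 days.
Feb 12, 2249 + 6 = Feb 18, 2249.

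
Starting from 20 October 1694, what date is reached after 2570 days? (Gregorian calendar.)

+365 (one year) → Oct 20, 1695 (2205 left).
+366 (one year; includes Feb 29, 1696) → Oct 20, 1696 (1839 left).
+365 (one year) → Oct 20, 1697 (1474 left).
+365 (one year) → Oct 20, 1698 (1109 left).
+365 (one year) → Oct 20, 1699 (744 left).
+365 (one year) → Oct 20, 1700 (379 left).
Oct has 31 days: +12 → Nov 1, 1700 (367 left).
Nov has 30 days: +30 → Dec 1, 1700 (337 left).
Dec has 31 days: +31 → Jan 1, 1701 (306 left).
Jan has 31 days: +31 → Feb 1, 1701 (275 left).
Feb has 28 days: +28 → Mar 1, 1701 (247 left).
Mar has 31 days: +31 → Apr 1, 1701 (216 left).
Apr has 30 days: +30 → May 1, 1701 (186 left).
May has 31 days: +31 → Jun 1, 1701 (155 left).
Jun has 30 days: +30 → Jul 1, 1701 (125 left).
Jul has 31 days: +31 → Aug 1, 1701 (94 left).
Aug has 31 days: +31 → Sep 1, 1701 (63 left).
Sep has 30 days: +30 → Oct 1, 1701 (33 left).
Oct has 31 days: +31 → Nov 1, 1701 (2 left).
+2 → Nov 3, 1701.

November 3, 1701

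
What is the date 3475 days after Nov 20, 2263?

+366 (one year; includes Feb 29, 2264) → Nov 20, 2264 (3109 left).
+365 (one year) → Nov 20, 2265 (2744 left).
+365 (one year) → Nov 20, 2266 (2379 left).
+365 (one year) → Nov 20, 2267 (2014 left).
+366 (one year; includes Feb 29, 2268) → Nov 20, 2268 (1648 left).
+365 (one year) → Nov 20, 2269 (1283 left).
+365 (one year) → Nov 20, 2270 (918 left).
+365 (one year) → Nov 20, 2271 (553 left).
+366 (one year; includes Feb 29, 2272) → Nov 20, 2272 (187 left).
Nov has 30 days: +11 → Dec 1, 2272 (176 left).
Dec has 31 days: +31 → Jan 1, 2273 (145 left).
Jan has 31 days: +31 → Feb 1, 2273 (114 left).
Feb has 28 days: +28 → Mar 1, 2273 (86 left).
Mar has 31 days: +31 → Apr 1, 2273 (55 left).
Apr has 30 days: +30 → May 1, 2273 (25 left).
+25 → May 26, 2273.

May 26, 2273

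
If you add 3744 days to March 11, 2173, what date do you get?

+365 (one year) → Mar 11, 2174 (3379 left).
+365 (one year) → Mar 11, 2175 (3014 left).
+366 (one year; includes Feb 29, 2176) → Mar 11, 2176 (2648 left).
+365 (one year) → Mar 11, 2177 (2283 left).
+365 (one year) → Mar 11, 2178 (1918 left).
+365 (one year) → Mar 11, 2179 (1553 left).
+366 (one year; includes Feb 29, 2180) → Mar 11, 2180 (1187 left).
+365 (one year) → Mar 11, 2181 (822 left).
+365 (one year) → Mar 11, 2182 (457 left).
+365 (one year) → Mar 11, 2183 (92 left).
Mar has 31 days: +21 → Apr 1, 2183 (71 left).
Apr has 30 days: +30 → May 1, 2183 (41 left).
May has 31 days: +31 → Jun 1, 2183 (10 left).
+10 → Jun 11, 2183.

June 11, 2183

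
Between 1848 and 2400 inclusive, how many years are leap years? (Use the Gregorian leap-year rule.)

Multiples of 4 in [1848,2400]: 139.
Of those, multiples of 100: 6 (not leap unless ÷400).
Multiples of 400: 2.
Leap years = 139 − 6 + 2 = 135.

135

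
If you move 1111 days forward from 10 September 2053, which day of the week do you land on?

Sep 10, 2053 is a Wednesday.
1111 mod 7 = 5, so 1111 days after a Wednesday is Wednesday + 5 = Monday.

Monday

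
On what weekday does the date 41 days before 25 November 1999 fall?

Friday

First find the weekday of Nov 25, 1999. Doomsday rule: the anchor day for the 1900s is Wednesday. For year 99: 99÷12 = 8 r 3, and 3÷4 = 0, so 8+3+0 = 11.
Wednesday + 11 ≡ Sunday — that's 1999's doomsday.
In November the doomsday date is Nov 7.
Nov 25 is 18 days after Nov 7; 18 mod 7 = 4, so Sunday + 4 = Thursday.
41 mod 7 = 6, so 41 days before a Thursday is Thursday − 6 = Friday.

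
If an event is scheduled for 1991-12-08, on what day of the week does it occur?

Sunday

January 1, 1991 is a Tuesday.
Jan 1, 1991 → Feb 1, 1991: 31 days (January has 31).
Feb 1, 1991 → Mar 1, 1991: 28 days (February has 28).
Mar 1, 1991 → Apr 1, 1991: 31 days (March has 31).
Apr 1, 1991 → May 1, 1991: 30 days (April has 30).
May 1, 1991 → Jun 1, 1991: 31 days (May has 31).
Jun 1, 1991 → Jul 1, 1991: 30 days (June has 30).
Jul 1, 1991 → Aug 1, 1991: 31 days (July has 31).
Aug 1, 1991 → Sep 1, 1991: 31 days (August has 31).
Sep 1, 1991 → Oct 1, 1991: 30 days (September has 30).
Oct 1, 1991 → Nov 1, 1991: 31 days (October has 31).
Nov 1, 1991 → Dec 1, 1991: 30 days (November has 30).
Dec 1, 1991 → Dec 8, 1991: 7 days.
Total: 341 days.
341 mod 7 = 5, so Tuesday + 5 = Sunday.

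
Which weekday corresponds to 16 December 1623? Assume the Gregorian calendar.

Saturday

Doomsday rule: the anchor day for the 1600s is Tuesday. For year 23: 23÷12 = 1 r 11, and 11÷4 = 2, so 1+11+2 = 14.
Tuesday + 14 ≡ Tuesday — that's 1623's doomsday.
In December the doomsday date is Dec 12.
Dec 16 is 4 days after Dec 12; 4 mod 7 = 4, so Tuesday + 4 = Saturday.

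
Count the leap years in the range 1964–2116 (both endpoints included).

Multiples of 4 in [1964,2116]: 39.
Of those, multiples of 100: 2 (not leap unless ÷400).
Multiples of 400: 1.
Leap years = 39 − 2 + 1 = 38.

38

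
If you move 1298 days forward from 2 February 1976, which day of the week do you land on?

First find the weekday of Feb 2, 1976. Doomsday rule: the anchor day for the 1900s is Wednesday. For year 76: 76÷12 = 6 r 4, and 4÷4 = 1, so 6+4+1 = 11.
Wednesday + 11 ≡ Sunday — that's 1976's doomsday.
In February the doomsday date is Feb 29 (1976 is a leap year (divisible by 4)).
Feb 2 is 27 days before Feb 29; 27 mod 7 = 6, so Sunday − 6 = Monday.
1298 mod 7 = 3, so 1298 days after a Monday is Monday + 3 = Thursday.

Thursday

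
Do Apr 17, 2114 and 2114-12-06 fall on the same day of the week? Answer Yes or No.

No

From Apr 17, 2114 to Dec 6, 2114 is 233 days.
233 mod 7 = 2, so they are different weekdays.
(Apr 17, 2114 is a Tuesday; Dec 6, 2114 is a Thursday.)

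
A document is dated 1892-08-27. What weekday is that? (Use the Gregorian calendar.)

Saturday

January 1, 1892 is a Friday.
Jan 1, 1892 → Feb 1, 1892: 31 days (January has 31).
Feb 1, 1892 → Mar 1, 1892: 29 days (February has 29).
Mar 1, 1892 → Apr 1, 1892: 31 days (March has 31).
Apr 1, 1892 → May 1, 1892: 30 days (April has 30).
May 1, 1892 → Jun 1, 1892: 31 days (May has 31).
Jun 1, 1892 → Jul 1, 1892: 30 days (June has 30).
Jul 1, 1892 → Aug 1, 1892: 31 days (July has 31).
Aug 1, 1892 → Aug 27, 1892: 26 days.
Total: 239 days.
239 mod 7 = 1, so Friday + 1 = Saturday.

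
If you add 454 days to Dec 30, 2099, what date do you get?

+365 (one year) → Dec 30, 2100 (89 left).
Dec has 31 days: +2 → Jan 1, 2101 (87 left).
Jan has 31 days: +31 → Feb 1, 2101 (56 left).
Feb has 28 days: +28 → Mar 1, 2101 (28 left).
+28 → Mar 29, 2101.

March 29, 2101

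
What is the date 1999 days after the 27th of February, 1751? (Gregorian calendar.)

+365 (one year) → Feb 27, 1752 (1634 left).
+366 (one year; includes Feb 29, 1752) → Feb 27, 1753 (1268 left).
+365 (one year) → Feb 27, 1754 (903 left).
+365 (one year) → Feb 27, 1755 (538 left).
+365 (one year) → Feb 27, 1756 (173 left).
Feb has 29 days: +3 → Mar 1, 1756 (170 left).
Mar has 31 days: +31 → Apr 1, 1756 (139 left).
Apr has 30 days: +30 → May 1, 1756 (109 left).
May has 31 days: +31 → Jun 1, 1756 (78 left).
Jun has 30 days: +30 → Jul 1, 1756 (48 left).
Jul has 31 days: +31 → Aug 1, 1756 (17 left).
+17 → Aug 18, 1756.

August 18, 1756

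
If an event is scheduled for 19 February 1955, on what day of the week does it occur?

Saturday

Doomsday rule: the anchor day for the 1900s is Wednesday. For year 55: 55÷12 = 4 r 7, and 7÷4 = 1, so 4+7+1 = 12.
Wednesday + 12 ≡ Monday — that's 1955's doomsday.
In February the doomsday date is Feb 28 (1955 is not a leap year).
Feb 19 is 9 days before Feb 28; 9 mod 7 = 2, so Monday − 2 = Saturday.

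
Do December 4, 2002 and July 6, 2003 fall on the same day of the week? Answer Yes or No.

From Dec 4, 2002 to Jul 6, 2003 is 214 days.
214 mod 7 = 4, so they are different weekdays.
(Dec 4, 2002 is a Wednesday; Jul 6, 2003 is a Sunday.)

No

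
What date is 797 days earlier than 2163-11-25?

−365 (one year) → Nov 25, 2162 (432 left).
−365 (one year) → Nov 25, 2161 (67 left).
−25 → Oct 31, 2161 (end of Oct, 31 days; 42 left).
−31 → Sep 30, 2161 (end of Sep, 30 days; 11 left).
−11 → Sep 19, 2161.

September 19, 2161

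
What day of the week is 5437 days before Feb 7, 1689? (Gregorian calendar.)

Wednesday

First find the weekday of Feb 7, 1689. Doomsday rule: the anchor day for the 1600s is Tuesday. For year 89: 89÷12 = 7 r 5, and 5÷4 = 1, so 7+5+1 = 13.
Tuesday + 13 ≡ Monday — that's 1689's doomsday.
In February the doomsday date is Feb 28 (1689 is not a leap year).
Feb 7 is 21 days before Feb 28; 21 mod 7 = 0, so Monday − 0 = Monday.
5437 mod 7 = 5, so 5437 days before a Monday is Monday − 5 = Wednesday.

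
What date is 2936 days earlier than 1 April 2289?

−365 (one year) → Apr 1, 2288 (2571 left).
−366 (one year; includes Feb 29, 2288) → Apr 1, 2287 (2205 left).
−365 (one year) → Apr 1, 2286 (1840 left).
−365 (one year) → Apr 1, 2285 (1475 left).
−365 (one year) → Apr 1, 2284 (1110 left).
−366 (one year; includes Feb 29, 2284) → Apr 1, 2283 (744 left).
−365 (one year) → Apr 1, 2282 (379 left).
−1 → Mar 31, 2282 (end of Mar, 31 days; 378 left).
−31 → Feb 28, 2282 (end of Feb, 28 days; 347 left).
−28 → Jan 31, 2282 (end of Jan, 31 days; 319 left).
−31 → Dec 31, 2281 (end of Dec, 31 days; 288 left).
−31 → Nov 30, 2281 (end of Nov, 30 days; 257 left).
−30 → Oct 31, 2281 (end of Oct, 31 days; 227 left).
−31 → Sep 30, 2281 (end of Sep, 30 days; 196 left).
−30 → Aug 31, 2281 (end of Aug, 31 days; 166 left).
−31 → Jul 31, 2281 (end of Jul, 31 days; 135 left).
−31 → Jun 30, 2281 (end of Jun, 30 days; 104 left).
−30 → May 31, 2281 (end of May, 31 days; 74 left).
−31 → Apr 30, 2281 (end of Apr, 30 days; 43 left).
−30 → Mar 31, 2281 (end of Mar, 31 days; 13 left).
−13 → Mar 18, 2281.

March 18, 2281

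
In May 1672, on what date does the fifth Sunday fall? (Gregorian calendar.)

May 1, 1672 is a Sunday.
The first Sunday is therefore May 1 (same day).
The fifth Sunday is 1 + 4×7 = May 29.

May 29, 1672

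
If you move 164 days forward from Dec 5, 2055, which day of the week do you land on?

Wednesday

First find the weekday of Dec 5, 2055. Doomsday rule: the anchor day for the 2000s is Tuesday. For year 55: 55÷12 = 4 r 7, and 7÷4 = 1, so 4+7+1 = 12.
Tuesday + 12 ≡ Sunday — that's 2055's doomsday.
In December the doomsday date is Dec 12.
Dec 5 is 7 days before Dec 12; 7 mod 7 = 0, so Sunday − 0 = Sunday.
164 mod 7 = 3, so 164 days after a Sunday is Sunday + 3 = Wednesday.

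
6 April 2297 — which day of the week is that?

Tuesday

Doomsday rule: the anchor day for the 2200s is Friday. For year 97: 97÷12 = 8 r 1, and 1÷4 = 0, so 8+1+0 = 9.
Friday + 9 ≡ Sunday — that's 2297's doomsday.
In April the doomsday date is Apr 4.
Apr 6 is 2 days after Apr 4; 2 mod 7 = 2, so Sunday + 2 = Tuesday.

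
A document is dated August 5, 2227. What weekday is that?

Sunday

Doomsday rule: the anchor day for the 2200s is Friday. For year 27: 27÷12 = 2 r 3, and 3÷4 = 0, so 2+3+0 = 5.
Friday + 5 ≡ Wednesday — that's 2227's doomsday.
In August the doomsday date is Aug 8.
Aug 5 is 3 days before Aug 8; 3 mod 7 = 3, so Wednesday − 3 = Sunday.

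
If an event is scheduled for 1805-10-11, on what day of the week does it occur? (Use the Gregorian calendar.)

January 1, 1805 is a Tuesday.
Jan 1, 1805 → Feb 1, 1805: 31 days (January has 31).
Feb 1, 1805 → Mar 1, 1805: 28 days (February has 28).
Mar 1, 1805 → Apr 1, 1805: 31 days (March has 31).
Apr 1, 1805 → May 1, 1805: 30 days (April has 30).
May 1, 1805 → Jun 1, 1805: 31 days (May has 31).
Jun 1, 1805 → Jul 1, 1805: 30 days (June has 30).
Jul 1, 1805 → Aug 1, 1805: 31 days (July has 31).
Aug 1, 1805 → Sep 1, 1805: 31 days (August has 31).
Sep 1, 1805 → Oct 1, 1805: 30 days (September has 30).
Oct 1, 1805 → Oct 11, 1805: 10 days.
Total: 283 days.
283 mod 7 = 3, so Tuesday + 3 = Friday.

Friday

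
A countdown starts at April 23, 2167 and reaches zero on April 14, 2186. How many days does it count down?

6931

Apr 23, 2167 → Apr 23, 2168: 366 days (Feb 29, 2168 is in that span).
Apr 23, 2168 → Apr 23, 2169: 365 days.
Apr 23, 2169 → Apr 23, 2170: 365 days.
Apr 23, 2170 → Apr 23, 2171: 365 days.
Apr 23, 2171 → Apr 23, 2172: 366 days (Feb 29, 2172 is in that span).
Apr 23, 2172 → Apr 23, 2173: 365 days.
Apr 23, 2173 → Apr 23, 2174: 365 days.
Apr 23, 2174 → Apr 23, 2175: 365 days.
Apr 23, 2175 → Apr 23, 2176: 366 days (Feb 29, 2176 is in that span).
Apr 23, 2176 → Apr 23, 2177: 365 days.
Apr 23, 2177 → Apr 23, 2178: 365 days.
Apr 23, 2178 → Apr 23, 2179: 365 days.
Apr 23, 2179 → Apr 23, 2180: 366 days (Feb 29, 2180 is in that span).
Apr 23, 2180 → Apr 23, 2181: 365 days.
Apr 23, 2181 → Apr 23, 2182: 365 days.
Apr 23, 2182 → Apr 23, 2183: 365 days.
Apr 23, 2183 → Apr 23, 2184: 366 days (Feb 29, 2184 is in that span).
Apr 23, 2184 → Apr 23, 2185: 365 days.
Apr 23, 2185 → May 23, 2185: 30 days (April has 30).
May 23, 2185 → Jun 23, 2185: 31 days (May has 31).
Jun 23, 2185 → Jul 23, 2185: 30 days (June has 30).
Jul 23, 2185 → Aug 23, 2185: 31 days (July has 31).
Aug 23, 2185 → Sep 23, 2185: 31 days (August has 31).
Sep 23, 2185 → Oct 23, 2185: 30 days (September has 30).
Oct 23, 2185 → Nov 23, 2185: 31 days (October has 31).
Nov 23, 2185 → Dec 23, 2185: 30 days (November has 30).
Dec 23, 2185 → Jan 23, 2186: 31 days (December has 31).
Jan 23, 2186 → Feb 23, 2186: 31 days (January has 31).
Feb 23, 2186 → Mar 23, 2186: 28 days (February has 28).
Mar 23, 2186 → Apr 14, 2186: 22 days.
Total: 6931 days.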